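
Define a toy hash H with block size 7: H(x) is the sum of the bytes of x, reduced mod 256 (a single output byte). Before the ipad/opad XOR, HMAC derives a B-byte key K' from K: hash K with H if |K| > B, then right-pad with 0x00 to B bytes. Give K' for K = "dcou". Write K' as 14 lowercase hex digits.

Key "dcou" = 64 63 6f 75 is 4 bytes ≤ B = 7; zero-pad to 7 bytes: K' = 64 63 6f 75 00 00 00.

64636f75000000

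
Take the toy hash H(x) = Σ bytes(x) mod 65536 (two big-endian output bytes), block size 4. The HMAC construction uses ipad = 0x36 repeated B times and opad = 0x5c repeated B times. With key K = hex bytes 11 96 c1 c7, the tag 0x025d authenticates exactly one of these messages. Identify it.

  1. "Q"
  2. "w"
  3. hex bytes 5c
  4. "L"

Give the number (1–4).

3

Key hex bytes 11 96 c1 c7 is exactly B = 4 bytes: K' = 11 96 c1 c7.
K' ⊕ ipad = 27 a0 f7 f1; K' ⊕ opad = 4d ca 9d 9b.
m1: inner = H(27 a0 f7 f1 51) = 03 00; tag = H(4d ca 9d 9b 03 00) = 0252
m2: inner = H(27 a0 f7 f1 77) = 03 26; tag = H(4d ca 9d 9b 03 26) = 0278
m3: inner = H(27 a0 f7 f1 5c) = 03 0b; tag = H(4d ca 9d 9b 03 0b) = 025d ← matches
m4: inner = H(27 a0 f7 f1 4c) = 02 fb; tag = H(4d ca 9d 9b 02 fb) = 034c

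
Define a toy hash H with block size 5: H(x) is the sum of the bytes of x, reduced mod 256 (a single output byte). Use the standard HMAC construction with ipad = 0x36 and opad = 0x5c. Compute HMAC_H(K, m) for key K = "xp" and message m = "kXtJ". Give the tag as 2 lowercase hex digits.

1b

Key "xp" = 78 70 is 2 bytes ≤ B = 5; zero-pad to 5 bytes: K' = 78 70 00 00 00.
K' ⊕ ipad = 4e 46 36 36 36.  K' ⊕ opad = 24 2c 5c 5c 5c.
Inner input = (K'⊕ipad) ∥ m = 4e 46 36 36 36 ∥ 6b 58 74 4a.
Inner hash: sum = 78+70+54+54+54+107+88+116+74 = 695; mod 256 = 183 → b7.
Outer input = (K'⊕opad) ∥ inner = 24 2c 5c 5c 5c ∥ b7.
Outer hash (tag): sum = 36+44+92+92+92+183 = 539; mod 256 = 27 → 1b.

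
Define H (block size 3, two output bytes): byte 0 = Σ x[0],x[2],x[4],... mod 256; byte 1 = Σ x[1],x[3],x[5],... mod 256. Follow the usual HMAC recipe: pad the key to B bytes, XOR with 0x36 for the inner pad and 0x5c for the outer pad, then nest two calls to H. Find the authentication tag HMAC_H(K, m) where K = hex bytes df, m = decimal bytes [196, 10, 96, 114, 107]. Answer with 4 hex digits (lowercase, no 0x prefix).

Key hex bytes df is 1 byte ≤ B = 3; zero-pad to 3 bytes: K' = df 00 00.
K' ⊕ ipad = e9 36 36.  K' ⊕ opad = 83 5c 5c.
Inner input = (K'⊕ipad) ∥ m = e9 36 36 ∥ c4 0a 60 72 6b.
Inner hash: even-index sum = 411 mod 256 = 155; odd-index sum = 453 mod 256 = 197 → 9b c5.
Outer input = (K'⊕opad) ∥ inner = 83 5c 5c ∥ 9b c5.
Outer hash (tag): even-index sum = 420 mod 256 = 164; odd-index sum = 247 mod 256 = 247 → a4 f7.

a4f7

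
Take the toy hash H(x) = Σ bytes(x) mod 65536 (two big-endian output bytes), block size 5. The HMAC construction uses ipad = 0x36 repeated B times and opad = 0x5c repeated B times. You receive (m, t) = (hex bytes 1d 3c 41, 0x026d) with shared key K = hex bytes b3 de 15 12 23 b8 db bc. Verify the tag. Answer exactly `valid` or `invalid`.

valid

Key hex bytes b3 de 15 12 23 b8 db bc is 8 bytes > B = 5, so hash it first: H(key) = 04 2a, then zero-pad to 5 bytes: K' = 04 2a 00 00 00.
K' ⊕ ipad = 32 1c 36 36 36; K' ⊕ opad = 58 76 5c 5c 5c.
Inner hash: sum = 50+28+54+54+54+29+60+65 = 394 → 01 8a.
Outer hash (recomputed tag): sum = 88+118+92+92+92+1+138 = 621 → 02 6d.
Recomputed tag = 026d; claimed = 026d → match.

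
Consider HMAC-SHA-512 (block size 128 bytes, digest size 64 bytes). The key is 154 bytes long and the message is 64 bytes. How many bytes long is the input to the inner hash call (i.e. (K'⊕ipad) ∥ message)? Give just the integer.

Key is 154 > 128 bytes, so it is hashed to 64 bytes then zero-padded to 128: |K'| = 128.
Inner input = (K'⊕ipad) ∥ m → 128 + 64 = 192 bytes.

192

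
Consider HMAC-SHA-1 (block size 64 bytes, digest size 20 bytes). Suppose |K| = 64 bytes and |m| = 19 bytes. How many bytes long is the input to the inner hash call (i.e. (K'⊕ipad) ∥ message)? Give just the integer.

Key is 64 ≤ 64 bytes, zero-padded: |K'| = 64.
Inner input = (K'⊕ipad) ∥ m → 64 + 19 = 83 bytes.

83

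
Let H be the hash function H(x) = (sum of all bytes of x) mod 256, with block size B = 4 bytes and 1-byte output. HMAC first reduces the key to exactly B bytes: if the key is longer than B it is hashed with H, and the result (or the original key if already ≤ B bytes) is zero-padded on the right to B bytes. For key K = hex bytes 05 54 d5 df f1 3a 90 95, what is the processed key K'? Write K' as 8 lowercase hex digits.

5d000000

|K| = 8 > B = 4, so first hash the key.
H(K): sum = 5+84+213+223+241+58+144+149 = 1117; mod 256 = 93 → 5d.
Zero-pad H(K) = 5d to 4 bytes: K' = 5d 00 00 00.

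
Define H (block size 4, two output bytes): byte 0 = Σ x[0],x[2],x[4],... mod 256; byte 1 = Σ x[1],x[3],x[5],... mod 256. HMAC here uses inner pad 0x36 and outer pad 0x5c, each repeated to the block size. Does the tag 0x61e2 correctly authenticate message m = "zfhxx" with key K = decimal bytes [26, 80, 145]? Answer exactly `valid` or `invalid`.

invalid

Key decimal bytes [26, 80, 145] = 1a 50 91 is 3 bytes ≤ B = 4; zero-pad to 4 bytes: K' = 1a 50 91 00.
K' ⊕ ipad = 2c 66 a7 36; K' ⊕ opad = 46 0c cd 5c.
Inner hash: even-index sum = 557 mod 256 = 45; odd-index sum = 378 mod 256 = 122 → 2d 7a.
Outer hash (recomputed tag): even-index sum = 320 mod 256 = 64; odd-index sum = 226 mod 256 = 226 → 40 e2.
Recomputed tag = 40e2; claimed = 61e2 → mismatch.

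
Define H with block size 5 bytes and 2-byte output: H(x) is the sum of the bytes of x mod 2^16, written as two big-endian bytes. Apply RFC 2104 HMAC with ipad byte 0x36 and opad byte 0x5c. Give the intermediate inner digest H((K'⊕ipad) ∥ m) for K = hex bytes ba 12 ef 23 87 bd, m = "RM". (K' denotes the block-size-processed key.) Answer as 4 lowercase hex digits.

018a

Key hex bytes ba 12 ef 23 87 bd is 6 bytes > B = 5, so hash it first: H(key) = 03 22, then zero-pad to 5 bytes: K' = 03 22 00 00 00.
K' ⊕ ipad = 35 14 36 36 36.
Inner input = 35 14 36 36 36 ∥ 52 4d.
Inner hash: sum = 53+20+54+54+54+82+77 = 394 → 01 8a.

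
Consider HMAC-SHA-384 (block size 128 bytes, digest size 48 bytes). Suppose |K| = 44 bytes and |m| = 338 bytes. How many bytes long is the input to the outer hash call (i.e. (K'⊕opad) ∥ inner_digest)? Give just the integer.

Key is 44 ≤ 128 bytes, zero-padded: |K'| = 128.
Outer input = (K'⊕opad) ∥ H(inner) → 128 + 48 = 176 bytes.

176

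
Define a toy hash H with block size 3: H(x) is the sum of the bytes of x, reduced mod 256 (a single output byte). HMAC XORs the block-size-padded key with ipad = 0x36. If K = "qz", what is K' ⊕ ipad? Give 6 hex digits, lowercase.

474c36

Key "qz" = 71 7a is 2 bytes ≤ B = 3; zero-pad to 3 bytes: K' = 71 7a 00.
XOR each byte with 0x36: 71⊕36=47, 7a⊕36=4c, 00⊕36=36.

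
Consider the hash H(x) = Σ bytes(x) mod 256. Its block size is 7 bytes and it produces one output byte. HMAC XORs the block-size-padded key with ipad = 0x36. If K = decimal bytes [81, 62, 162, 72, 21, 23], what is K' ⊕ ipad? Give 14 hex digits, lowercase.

Key decimal bytes [81, 62, 162, 72, 21, 23] = 51 3e a2 48 15 17 is 6 bytes ≤ B = 7; zero-pad to 7 bytes: K' = 51 3e a2 48 15 17 00.
XOR each byte with 0x36: 51⊕36=67, 3e⊕36=08, a2⊕36=94, 48⊕36=7e, 15⊕36=23, 17⊕36=21, 00⊕36=36.

6708947e232136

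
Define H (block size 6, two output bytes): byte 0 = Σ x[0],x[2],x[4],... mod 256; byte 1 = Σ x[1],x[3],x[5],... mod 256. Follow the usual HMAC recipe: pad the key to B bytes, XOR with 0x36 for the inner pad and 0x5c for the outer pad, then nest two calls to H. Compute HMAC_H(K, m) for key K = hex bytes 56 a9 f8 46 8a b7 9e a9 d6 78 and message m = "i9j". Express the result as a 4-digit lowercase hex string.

Key hex bytes 56 a9 f8 46 8a b7 9e a9 d6 78 is 10 bytes > B = 6, so hash it first: H(key) = 4c c7, then zero-pad to 6 bytes: K' = 4c c7 00 00 00 00.
K' ⊕ ipad = 7a f1 36 36 36 36.  K' ⊕ opad = 10 9b 5c 5c 5c 5c.
Inner input = (K'⊕ipad) ∥ m = 7a f1 36 36 36 36 ∥ 69 39 6a.
Inner hash: even-index sum = 441 mod 256 = 185; odd-index sum = 406 mod 256 = 150 → b9 96.
Outer input = (K'⊕opad) ∥ inner = 10 9b 5c 5c 5c 5c ∥ b9 96.
Outer hash (tag): even-index sum = 385 mod 256 = 129; odd-index sum = 489 mod 256 = 233 → 81 e9.

81e9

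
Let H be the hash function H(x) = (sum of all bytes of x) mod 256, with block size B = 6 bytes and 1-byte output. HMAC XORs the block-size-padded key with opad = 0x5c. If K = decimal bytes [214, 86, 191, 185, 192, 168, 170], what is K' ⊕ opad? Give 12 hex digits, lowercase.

ea5c5c5c5c5c

Key decimal bytes [214, 86, 191, 185, 192, 168, 170] = d6 56 bf b9 c0 a8 aa is 7 bytes > B = 6, so hash it first: H(key) = b6, then zero-pad to 6 bytes: K' = b6 00 00 00 00 00.
XOR each byte with 0x5c: b6⊕5c=ea, 00⊕5c=5c, 00⊕5c=5c, 00⊕5c=5c, 00⊕5c=5c, 00⊕5c=5c.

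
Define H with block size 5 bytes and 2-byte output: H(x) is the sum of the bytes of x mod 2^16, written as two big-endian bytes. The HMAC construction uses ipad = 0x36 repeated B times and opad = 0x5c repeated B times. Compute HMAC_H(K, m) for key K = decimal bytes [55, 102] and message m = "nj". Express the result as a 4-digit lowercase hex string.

0285

Key decimal bytes [55, 102] = 37 66 is 2 bytes ≤ B = 5; zero-pad to 5 bytes: K' = 37 66 00 00 00.
K' ⊕ ipad = 01 50 36 36 36.  K' ⊕ opad = 6b 3a 5c 5c 5c.
Inner input = (K'⊕ipad) ∥ m = 01 50 36 36 36 ∥ 6e 6a.
Inner hash: sum = 1+80+54+54+54+110+106 = 459 → 01 cb.
Outer input = (K'⊕opad) ∥ inner = 6b 3a 5c 5c 5c ∥ 01 cb.
Outer hash (tag): sum = 107+58+92+92+92+1+203 = 645 → 02 85.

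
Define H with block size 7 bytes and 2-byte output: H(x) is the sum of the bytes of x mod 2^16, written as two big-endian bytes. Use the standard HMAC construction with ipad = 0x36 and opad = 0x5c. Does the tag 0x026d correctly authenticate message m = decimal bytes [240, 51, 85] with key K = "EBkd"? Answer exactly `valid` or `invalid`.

Key "EBkd" = 45 42 6b 64 is 4 bytes ≤ B = 7; zero-pad to 7 bytes: K' = 45 42 6b 64 00 00 00.
K' ⊕ ipad = 73 74 5d 52 36 36 36; K' ⊕ opad = 19 1e 37 38 5c 5c 5c.
Inner hash: sum = 115+116+93+82+54+54+54+240+51+85 = 944 → 03 b0.
Outer hash (recomputed tag): sum = 25+30+55+56+92+92+92+3+176 = 621 → 02 6d.
Recomputed tag = 026d; claimed = 026d → match.

valid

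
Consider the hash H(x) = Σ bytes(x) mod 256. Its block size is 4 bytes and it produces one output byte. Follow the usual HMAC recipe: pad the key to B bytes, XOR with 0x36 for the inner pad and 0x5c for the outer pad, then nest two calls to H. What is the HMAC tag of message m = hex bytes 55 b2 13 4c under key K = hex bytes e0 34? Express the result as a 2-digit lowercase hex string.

86

Key hex bytes e0 34 is 2 bytes ≤ B = 4; zero-pad to 4 bytes: K' = e0 34 00 00.
K' ⊕ ipad = d6 02 36 36.  K' ⊕ opad = bc 68 5c 5c.
Inner input = (K'⊕ipad) ∥ m = d6 02 36 36 ∥ 55 b2 13 4c.
Inner hash: sum = 214+2+54+54+85+178+19+76 = 682; mod 256 = 170 → aa.
Outer input = (K'⊕opad) ∥ inner = bc 68 5c 5c ∥ aa.
Outer hash (tag): sum = 188+104+92+92+170 = 646; mod 256 = 134 → 86.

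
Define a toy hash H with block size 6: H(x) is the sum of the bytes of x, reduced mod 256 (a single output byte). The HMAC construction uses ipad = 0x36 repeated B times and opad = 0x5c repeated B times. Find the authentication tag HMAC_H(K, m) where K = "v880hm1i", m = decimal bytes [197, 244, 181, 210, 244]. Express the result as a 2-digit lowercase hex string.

9a

Key "v880hm1i" = 76 38 38 30 68 6d 31 69 is 8 bytes > B = 6, so hash it first: H(key) = 85, then zero-pad to 6 bytes: K' = 85 00 00 00 00 00.
K' ⊕ ipad = b3 36 36 36 36 36.  K' ⊕ opad = d9 5c 5c 5c 5c 5c.
Inner input = (K'⊕ipad) ∥ m = b3 36 36 36 36 36 ∥ c5 f4 b5 d2 f4.
Inner hash: sum = 179+54+54+54+54+54+197+244+181+210+244 = 1525; mod 256 = 245 → f5.
Outer input = (K'⊕opad) ∥ inner = d9 5c 5c 5c 5c 5c ∥ f5.
Outer hash (tag): sum = 217+92+92+92+92+92+245 = 922; mod 256 = 154 → 9a.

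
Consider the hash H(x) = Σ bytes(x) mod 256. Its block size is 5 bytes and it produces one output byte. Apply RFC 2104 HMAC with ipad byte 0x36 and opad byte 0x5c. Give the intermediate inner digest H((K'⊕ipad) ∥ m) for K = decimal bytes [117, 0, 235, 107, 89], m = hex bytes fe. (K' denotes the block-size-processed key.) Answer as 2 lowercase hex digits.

20

Key decimal bytes [117, 0, 235, 107, 89] = 75 00 eb 6b 59 is exactly B = 5 bytes: K' = 75 00 eb 6b 59.
K' ⊕ ipad = 43 36 dd 5d 6f.
Inner input = 43 36 dd 5d 6f ∥ fe.
Inner hash: sum = 67+54+221+93+111+254 = 800; mod 256 = 32 → 20.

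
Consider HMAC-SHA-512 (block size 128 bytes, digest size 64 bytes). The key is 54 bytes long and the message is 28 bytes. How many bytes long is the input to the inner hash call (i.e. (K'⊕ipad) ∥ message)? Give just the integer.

156

Key is 54 ≤ 128 bytes, zero-padded: |K'| = 128.
Inner input = (K'⊕ipad) ∥ m → 128 + 28 = 156 bytes.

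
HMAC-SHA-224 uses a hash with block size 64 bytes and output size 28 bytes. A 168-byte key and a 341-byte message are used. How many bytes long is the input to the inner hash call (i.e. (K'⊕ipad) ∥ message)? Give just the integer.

Key is 168 > 64 bytes, so it is hashed to 28 bytes then zero-padded to 64: |K'| = 64.
Inner input = (K'⊕ipad) ∥ m → 64 + 341 = 405 bytes.

405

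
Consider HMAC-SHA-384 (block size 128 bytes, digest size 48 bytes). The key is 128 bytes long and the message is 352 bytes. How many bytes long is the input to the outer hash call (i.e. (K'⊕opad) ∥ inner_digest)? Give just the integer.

Key is 128 ≤ 128 bytes, zero-padded: |K'| = 128.
Outer input = (K'⊕opad) ∥ H(inner) → 128 + 48 = 176 bytes.

176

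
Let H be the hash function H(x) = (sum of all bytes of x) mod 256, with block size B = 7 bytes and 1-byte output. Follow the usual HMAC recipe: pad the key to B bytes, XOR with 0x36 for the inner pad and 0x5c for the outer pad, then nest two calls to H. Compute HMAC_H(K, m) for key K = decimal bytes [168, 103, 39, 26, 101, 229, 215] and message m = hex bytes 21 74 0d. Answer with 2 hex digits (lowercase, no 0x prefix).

42

Key decimal bytes [168, 103, 39, 26, 101, 229, 215] = a8 67 27 1a 65 e5 d7 is exactly B = 7 bytes: K' = a8 67 27 1a 65 e5 d7.
K' ⊕ ipad = 9e 51 11 2c 53 d3 e1.  K' ⊕ opad = f4 3b 7b 46 39 b9 8b.
Inner input = (K'⊕ipad) ∥ m = 9e 51 11 2c 53 d3 e1 ∥ 21 74 0d.
Inner hash: sum = 158+81+17+44+83+211+225+33+116+13 = 981; mod 256 = 213 → d5.
Outer input = (K'⊕opad) ∥ inner = f4 3b 7b 46 39 b9 8b ∥ d5.
Outer hash (tag): sum = 244+59+123+70+57+185+139+213 = 1090; mod 256 = 66 → 42.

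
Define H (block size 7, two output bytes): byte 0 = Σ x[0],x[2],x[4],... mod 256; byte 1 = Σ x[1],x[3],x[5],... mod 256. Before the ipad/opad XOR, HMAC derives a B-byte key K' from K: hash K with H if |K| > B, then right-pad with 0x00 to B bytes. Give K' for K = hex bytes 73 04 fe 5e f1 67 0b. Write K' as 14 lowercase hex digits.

Key hex bytes 73 04 fe 5e f1 67 0b is exactly B = 7 bytes: K' = 73 04 fe 5e f1 67 0b.

7304fe5ef1670b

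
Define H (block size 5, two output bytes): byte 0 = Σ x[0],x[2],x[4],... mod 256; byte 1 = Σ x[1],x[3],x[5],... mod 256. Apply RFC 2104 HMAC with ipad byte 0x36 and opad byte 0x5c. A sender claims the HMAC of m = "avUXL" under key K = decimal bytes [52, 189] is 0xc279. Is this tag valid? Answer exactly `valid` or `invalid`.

Key decimal bytes [52, 189] = 34 bd is 2 bytes ≤ B = 5; zero-pad to 5 bytes: K' = 34 bd 00 00 00.
K' ⊕ ipad = 02 8b 36 36 36; K' ⊕ opad = 68 e1 5c 5c 5c.
Inner hash: even-index sum = 316 mod 256 = 60; odd-index sum = 451 mod 256 = 195 → 3c c3.
Outer hash (recomputed tag): even-index sum = 483 mod 256 = 227; odd-index sum = 377 mod 256 = 121 → e3 79.
Recomputed tag = e379; claimed = c279 → mismatch.

invalid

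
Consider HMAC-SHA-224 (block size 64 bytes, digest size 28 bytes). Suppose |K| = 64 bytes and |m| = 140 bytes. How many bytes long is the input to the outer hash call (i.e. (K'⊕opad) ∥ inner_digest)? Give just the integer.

92

Key is 64 ≤ 64 bytes, zero-padded: |K'| = 64.
Outer input = (K'⊕opad) ∥ H(inner) → 64 + 28 = 92 bytes.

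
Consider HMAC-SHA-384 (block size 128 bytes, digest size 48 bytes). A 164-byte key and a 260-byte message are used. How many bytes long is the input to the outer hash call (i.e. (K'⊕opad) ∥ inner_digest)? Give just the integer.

Key is 164 > 128 bytes, so it is hashed to 48 bytes then zero-padded to 128: |K'| = 128.
Outer input = (K'⊕opad) ∥ H(inner) → 128 + 48 = 176 bytes.

176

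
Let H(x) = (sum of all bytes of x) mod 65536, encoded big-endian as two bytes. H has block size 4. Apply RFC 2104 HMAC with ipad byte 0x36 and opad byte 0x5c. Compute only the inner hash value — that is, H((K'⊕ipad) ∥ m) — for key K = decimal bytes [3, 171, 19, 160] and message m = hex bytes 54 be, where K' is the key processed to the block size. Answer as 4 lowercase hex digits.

Key decimal bytes [3, 171, 19, 160] = 03 ab 13 a0 is exactly B = 4 bytes: K' = 03 ab 13 a0.
K' ⊕ ipad = 35 9d 25 96.
Inner input = 35 9d 25 96 ∥ 54 be.
Inner hash: sum = 53+157+37+150+84+190 = 671 → 02 9f.

029f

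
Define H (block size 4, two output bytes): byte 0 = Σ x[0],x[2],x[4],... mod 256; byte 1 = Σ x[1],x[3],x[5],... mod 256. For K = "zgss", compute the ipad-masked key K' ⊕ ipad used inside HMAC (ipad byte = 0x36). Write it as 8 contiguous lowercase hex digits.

Key "zgss" = 7a 67 73 73 is exactly B = 4 bytes: K' = 7a 67 73 73.
XOR each byte with 0x36: 7a⊕36=4c, 67⊕36=51, 73⊕36=45, 73⊕36=45.

4c514545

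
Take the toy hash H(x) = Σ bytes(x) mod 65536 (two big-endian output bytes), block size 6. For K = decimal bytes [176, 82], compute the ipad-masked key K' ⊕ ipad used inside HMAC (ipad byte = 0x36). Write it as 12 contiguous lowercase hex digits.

866436363636

Key decimal bytes [176, 82] = b0 52 is 2 bytes ≤ B = 6; zero-pad to 6 bytes: K' = b0 52 00 00 00 00.
XOR each byte with 0x36: b0⊕36=86, 52⊕36=64, 00⊕36=36, 00⊕36=36, 00⊕36=36, 00⊕36=36.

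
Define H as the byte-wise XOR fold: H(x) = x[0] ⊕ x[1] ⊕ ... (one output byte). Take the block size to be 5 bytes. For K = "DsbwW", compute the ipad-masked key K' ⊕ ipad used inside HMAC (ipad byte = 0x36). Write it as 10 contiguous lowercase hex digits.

Key "DsbwW" = 44 73 62 77 57 is exactly B = 5 bytes: K' = 44 73 62 77 57.
XOR each byte with 0x36: 44⊕36=72, 73⊕36=45, 62⊕36=54, 77⊕36=41, 57⊕36=61.

7245544161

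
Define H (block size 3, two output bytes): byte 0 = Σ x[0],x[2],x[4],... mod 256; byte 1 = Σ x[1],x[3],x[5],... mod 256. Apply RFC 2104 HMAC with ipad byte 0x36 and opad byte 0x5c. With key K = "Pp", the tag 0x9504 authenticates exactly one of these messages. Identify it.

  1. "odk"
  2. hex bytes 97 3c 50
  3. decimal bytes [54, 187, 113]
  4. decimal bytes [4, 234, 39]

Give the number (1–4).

Key "Pp" = 50 70 is 2 bytes ≤ B = 3; zero-pad to 3 bytes: K' = 50 70 00.
K' ⊕ ipad = 66 46 36; K' ⊕ opad = 0c 2c 5c.
m1: inner = H(66 46 36 6f 64 6b) = 00 20; tag = H(0c 2c 5c 00 20) = 882c
m2: inner = H(66 46 36 97 3c 50) = d8 2d; tag = H(0c 2c 5c d8 2d) = 9504 ← matches
m3: inner = H(66 46 36 36 bb 71) = 57 ed; tag = H(0c 2c 5c 57 ed) = 5583
m4: inner = H(66 46 36 04 ea 27) = 86 71; tag = H(0c 2c 5c 86 71) = d9b2

2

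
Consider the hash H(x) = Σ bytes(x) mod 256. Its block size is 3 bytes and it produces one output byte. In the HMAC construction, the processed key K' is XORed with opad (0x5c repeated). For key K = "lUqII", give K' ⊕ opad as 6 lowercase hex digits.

Key "lUqII" = 6c 55 71 49 49 is 5 bytes > B = 3, so hash it first: H(key) = c4, then zero-pad to 3 bytes: K' = c4 00 00.
XOR each byte with 0x5c: c4⊕5c=98, 00⊕5c=5c, 00⊕5c=5c.

985c5c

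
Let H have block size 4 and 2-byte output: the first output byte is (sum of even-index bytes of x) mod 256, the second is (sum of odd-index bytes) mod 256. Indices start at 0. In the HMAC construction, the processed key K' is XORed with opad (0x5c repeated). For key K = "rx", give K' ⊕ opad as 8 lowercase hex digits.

Key "rx" = 72 78 is 2 bytes ≤ B = 4; zero-pad to 4 bytes: K' = 72 78 00 00.
XOR each byte with 0x5c: 72⊕5c=2e, 78⊕5c=24, 00⊕5c=5c, 00⊕5c=5c.

2e245c5c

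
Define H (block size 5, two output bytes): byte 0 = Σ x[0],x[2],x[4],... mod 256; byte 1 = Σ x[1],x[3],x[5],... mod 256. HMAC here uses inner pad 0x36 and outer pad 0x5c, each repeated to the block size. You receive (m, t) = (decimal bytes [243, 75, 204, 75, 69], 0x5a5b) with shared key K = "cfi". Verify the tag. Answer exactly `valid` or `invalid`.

invalid

Key "cfi" = 63 66 69 is 3 bytes ≤ B = 5; zero-pad to 5 bytes: K' = 63 66 69 00 00.
K' ⊕ ipad = 55 50 5f 36 36; K' ⊕ opad = 3f 3a 35 5c 5c.
Inner hash: even-index sum = 384 mod 256 = 128; odd-index sum = 650 mod 256 = 138 → 80 8a.
Outer hash (recomputed tag): even-index sum = 346 mod 256 = 90; odd-index sum = 278 mod 256 = 22 → 5a 16.
Recomputed tag = 5a16; claimed = 5a5b → mismatch.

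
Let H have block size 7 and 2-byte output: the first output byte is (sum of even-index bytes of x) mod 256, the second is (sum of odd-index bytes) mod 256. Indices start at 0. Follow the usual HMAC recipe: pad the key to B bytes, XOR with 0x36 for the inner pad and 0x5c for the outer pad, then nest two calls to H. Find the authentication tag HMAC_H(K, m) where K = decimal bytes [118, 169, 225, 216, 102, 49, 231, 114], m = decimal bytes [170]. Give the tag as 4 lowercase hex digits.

Key decimal bytes [118, 169, 225, 216, 102, 49, 231, 114] = 76 a9 e1 d8 66 31 e7 72 is 8 bytes > B = 7, so hash it first: H(key) = a4 24, then zero-pad to 7 bytes: K' = a4 24 00 00 00 00 00.
K' ⊕ ipad = 92 12 36 36 36 36 36.  K' ⊕ opad = f8 78 5c 5c 5c 5c 5c.
Inner input = (K'⊕ipad) ∥ m = 92 12 36 36 36 36 36 ∥ aa.
Inner hash: even-index sum = 308 mod 256 = 52; odd-index sum = 296 mod 256 = 40 → 34 28.
Outer input = (K'⊕opad) ∥ inner = f8 78 5c 5c 5c 5c 5c ∥ 34 28.
Outer hash (tag): even-index sum = 564 mod 256 = 52; odd-index sum = 356 mod 256 = 100 → 34 64.

3464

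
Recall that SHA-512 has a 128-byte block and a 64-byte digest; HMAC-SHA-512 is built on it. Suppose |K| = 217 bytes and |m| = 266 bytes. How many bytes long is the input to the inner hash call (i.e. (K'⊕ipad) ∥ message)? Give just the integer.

394

Key is 217 > 128 bytes, so it is hashed to 64 bytes then zero-padded to 128: |K'| = 128.
Inner input = (K'⊕ipad) ∥ m → 128 + 266 = 394 bytes.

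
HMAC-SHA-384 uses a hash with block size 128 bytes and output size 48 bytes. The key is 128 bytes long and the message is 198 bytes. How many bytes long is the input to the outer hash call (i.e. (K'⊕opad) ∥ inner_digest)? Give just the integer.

176

Key is 128 ≤ 128 bytes, zero-padded: |K'| = 128.
Outer input = (K'⊕opad) ∥ H(inner) → 128 + 48 = 176 bytes.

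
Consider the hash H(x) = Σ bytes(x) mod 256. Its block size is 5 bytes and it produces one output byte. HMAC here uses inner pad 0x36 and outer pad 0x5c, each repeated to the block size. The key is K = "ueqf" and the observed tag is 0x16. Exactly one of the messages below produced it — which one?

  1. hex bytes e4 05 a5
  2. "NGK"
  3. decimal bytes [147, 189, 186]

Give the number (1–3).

1

Key "ueqf" = 75 65 71 66 is 4 bytes ≤ B = 5; zero-pad to 5 bytes: K' = 75 65 71 66 00.
K' ⊕ ipad = 43 53 47 50 36; K' ⊕ opad = 29 39 2d 3a 5c.
m1: inner = H(43 53 47 50 36 e4 05 a5) = f1; tag = H(29 39 2d 3a 5c f1) = 16 ← matches
m2: inner = H(43 53 47 50 36 4e 47 4b) = 43; tag = H(29 39 2d 3a 5c 43) = 68
m3: inner = H(43 53 47 50 36 93 bd ba) = 6d; tag = H(29 39 2d 3a 5c 6d) = 92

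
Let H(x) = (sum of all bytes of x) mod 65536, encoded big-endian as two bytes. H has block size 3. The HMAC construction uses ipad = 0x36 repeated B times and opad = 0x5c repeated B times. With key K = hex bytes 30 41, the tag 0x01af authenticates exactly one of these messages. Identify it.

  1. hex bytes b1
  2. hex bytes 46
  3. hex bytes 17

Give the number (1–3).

3

Key hex bytes 30 41 is 2 bytes ≤ B = 3; zero-pad to 3 bytes: K' = 30 41 00.
K' ⊕ ipad = 06 77 36; K' ⊕ opad = 6c 1d 5c.
m1: inner = H(06 77 36 b1) = 01 64; tag = H(6c 1d 5c 01 64) = 014a
m2: inner = H(06 77 36 46) = 00 f9; tag = H(6c 1d 5c 00 f9) = 01de
m3: inner = H(06 77 36 17) = 00 ca; tag = H(6c 1d 5c 00 ca) = 01af ← matches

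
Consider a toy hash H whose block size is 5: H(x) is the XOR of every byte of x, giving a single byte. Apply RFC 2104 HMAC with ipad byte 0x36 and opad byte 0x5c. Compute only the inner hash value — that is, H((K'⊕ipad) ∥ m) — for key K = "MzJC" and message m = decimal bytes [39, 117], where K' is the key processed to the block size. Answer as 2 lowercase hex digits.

Key "MzJC" = 4d 7a 4a 43 is 4 bytes ≤ B = 5; zero-pad to 5 bytes: K' = 4d 7a 4a 43 00.
K' ⊕ ipad = 7b 4c 7c 75 36.
Inner input = 7b 4c 7c 75 36 ∥ 27 75.
Inner hash: XOR 7b⊕4c⊕7c⊕75⊕36⊕27⊕75 = 5a.

5a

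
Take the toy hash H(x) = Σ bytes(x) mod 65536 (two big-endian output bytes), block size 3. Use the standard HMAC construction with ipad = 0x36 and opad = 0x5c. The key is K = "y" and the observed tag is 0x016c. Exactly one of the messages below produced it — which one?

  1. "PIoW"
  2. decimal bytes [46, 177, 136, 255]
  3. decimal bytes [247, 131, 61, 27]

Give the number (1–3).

Key "y" = 79 is 1 byte ≤ B = 3; zero-pad to 3 bytes: K' = 79 00 00.
K' ⊕ ipad = 4f 36 36; K' ⊕ opad = 25 5c 5c.
m1: inner = H(4f 36 36 50 49 6f 57) = 02 1a; tag = H(25 5c 5c 02 1a) = 00f9
m2: inner = H(4f 36 36 2e b1 88 ff) = 03 21; tag = H(25 5c 5c 03 21) = 0101
m3: inner = H(4f 36 36 f7 83 3d 1b) = 02 8d; tag = H(25 5c 5c 02 8d) = 016c ← matches

3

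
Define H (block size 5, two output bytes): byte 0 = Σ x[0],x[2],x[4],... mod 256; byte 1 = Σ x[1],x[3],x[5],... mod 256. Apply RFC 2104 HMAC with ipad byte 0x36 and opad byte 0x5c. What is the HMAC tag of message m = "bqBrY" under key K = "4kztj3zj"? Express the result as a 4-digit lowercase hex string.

Key "4kztj3zj" = 34 6b 7a 74 6a 33 7a 6a is 8 bytes > B = 5, so hash it first: H(key) = 92 7c, then zero-pad to 5 bytes: K' = 92 7c 00 00 00.
K' ⊕ ipad = a4 4a 36 36 36.  K' ⊕ opad = ce 20 5c 5c 5c.
Inner input = (K'⊕ipad) ∥ m = a4 4a 36 36 36 ∥ 62 71 42 72 59.
Inner hash: even-index sum = 499 mod 256 = 243; odd-index sum = 381 mod 256 = 125 → f3 7d.
Outer input = (K'⊕opad) ∥ inner = ce 20 5c 5c 5c ∥ f3 7d.
Outer hash (tag): even-index sum = 515 mod 256 = 3; odd-index sum = 367 mod 256 = 111 → 03 6f.

036f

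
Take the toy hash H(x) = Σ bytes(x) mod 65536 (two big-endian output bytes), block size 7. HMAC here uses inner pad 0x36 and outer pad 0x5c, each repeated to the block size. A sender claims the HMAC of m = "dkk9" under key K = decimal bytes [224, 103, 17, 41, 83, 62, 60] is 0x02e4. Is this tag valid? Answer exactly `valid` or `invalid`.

Key decimal bytes [224, 103, 17, 41, 83, 62, 60] = e0 67 11 29 53 3e 3c is exactly B = 7 bytes: K' = e0 67 11 29 53 3e 3c.
K' ⊕ ipad = d6 51 27 1f 65 08 0a; K' ⊕ opad = bc 3b 4d 75 0f 62 60.
Inner hash: sum = 214+81+39+31+101+8+10+100+107+107+57 = 855 → 03 57.
Outer hash (recomputed tag): sum = 188+59+77+117+15+98+96+3+87 = 740 → 02 e4.
Recomputed tag = 02e4; claimed = 02e4 → match.

valid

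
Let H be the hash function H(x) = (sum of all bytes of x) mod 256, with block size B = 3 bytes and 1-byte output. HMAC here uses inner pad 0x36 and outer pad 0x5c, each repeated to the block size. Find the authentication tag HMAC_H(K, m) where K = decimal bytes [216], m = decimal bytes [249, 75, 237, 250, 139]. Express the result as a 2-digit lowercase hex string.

4c

Key decimal bytes [216] = d8 is 1 byte ≤ B = 3; zero-pad to 3 bytes: K' = d8 00 00.
K' ⊕ ipad = ee 36 36.  K' ⊕ opad = 84 5c 5c.
Inner input = (K'⊕ipad) ∥ m = ee 36 36 ∥ f9 4b ed fa 8b.
Inner hash: sum = 238+54+54+249+75+237+250+139 = 1296; mod 256 = 16 → 10.
Outer input = (K'⊕opad) ∥ inner = 84 5c 5c ∥ 10.
Outer hash (tag): sum = 132+92+92+16 = 332; mod 256 = 76 → 4c.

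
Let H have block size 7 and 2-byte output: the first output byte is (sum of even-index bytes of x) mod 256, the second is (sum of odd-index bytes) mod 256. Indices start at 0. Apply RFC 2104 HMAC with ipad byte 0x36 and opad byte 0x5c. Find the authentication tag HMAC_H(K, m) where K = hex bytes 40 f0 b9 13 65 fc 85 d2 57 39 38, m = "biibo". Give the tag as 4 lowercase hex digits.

24bf

Key hex bytes 40 f0 b9 13 65 fc 85 d2 57 39 38 is 11 bytes > B = 7, so hash it first: H(key) = 72 0a, then zero-pad to 7 bytes: K' = 72 0a 00 00 00 00 00.
K' ⊕ ipad = 44 3c 36 36 36 36 36.  K' ⊕ opad = 2e 56 5c 5c 5c 5c 5c.
Inner input = (K'⊕ipad) ∥ m = 44 3c 36 36 36 36 36 ∥ 62 69 69 62 6f.
Inner hash: even-index sum = 433 mod 256 = 177; odd-index sum = 482 mod 256 = 226 → b1 e2.
Outer input = (K'⊕opad) ∥ inner = 2e 56 5c 5c 5c 5c 5c ∥ b1 e2.
Outer hash (tag): even-index sum = 548 mod 256 = 36; odd-index sum = 447 mod 256 = 191 → 24 bf.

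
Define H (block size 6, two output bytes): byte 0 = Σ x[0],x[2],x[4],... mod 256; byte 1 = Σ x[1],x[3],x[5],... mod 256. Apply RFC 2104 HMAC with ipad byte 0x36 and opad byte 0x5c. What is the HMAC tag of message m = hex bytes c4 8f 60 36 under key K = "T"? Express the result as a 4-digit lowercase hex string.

Key "T" = 54 is 1 byte ≤ B = 6; zero-pad to 6 bytes: K' = 54 00 00 00 00 00.
K' ⊕ ipad = 62 36 36 36 36 36.  K' ⊕ opad = 08 5c 5c 5c 5c 5c.
Inner input = (K'⊕ipad) ∥ m = 62 36 36 36 36 36 ∥ c4 8f 60 36.
Inner hash: even-index sum = 498 mod 256 = 242; odd-index sum = 359 mod 256 = 103 → f2 67.
Outer input = (K'⊕opad) ∥ inner = 08 5c 5c 5c 5c 5c ∥ f2 67.
Outer hash (tag): even-index sum = 434 mod 256 = 178; odd-index sum = 379 mod 256 = 123 → b2 7b.

b27b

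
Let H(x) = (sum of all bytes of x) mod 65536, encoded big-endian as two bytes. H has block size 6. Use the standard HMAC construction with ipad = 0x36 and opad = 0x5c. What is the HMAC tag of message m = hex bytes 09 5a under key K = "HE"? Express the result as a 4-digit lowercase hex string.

01cb

Key "HE" = 48 45 is 2 bytes ≤ B = 6; zero-pad to 6 bytes: K' = 48 45 00 00 00 00.
K' ⊕ ipad = 7e 73 36 36 36 36.  K' ⊕ opad = 14 19 5c 5c 5c 5c.
Inner input = (K'⊕ipad) ∥ m = 7e 73 36 36 36 36 ∥ 09 5a.
Inner hash: sum = 126+115+54+54+54+54+9+90 = 556 → 02 2c.
Outer input = (K'⊕opad) ∥ inner = 14 19 5c 5c 5c 5c ∥ 02 2c.
Outer hash (tag): sum = 20+25+92+92+92+92+2+44 = 459 → 01 cb.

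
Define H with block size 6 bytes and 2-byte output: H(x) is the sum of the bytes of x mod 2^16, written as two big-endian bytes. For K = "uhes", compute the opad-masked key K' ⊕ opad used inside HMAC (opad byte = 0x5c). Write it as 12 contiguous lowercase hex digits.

Key "uhes" = 75 68 65 73 is 4 bytes ≤ B = 6; zero-pad to 6 bytes: K' = 75 68 65 73 00 00.
XOR each byte with 0x5c: 75⊕5c=29, 68⊕5c=34, 65⊕5c=39, 73⊕5c=2f, 00⊕5c=5c, 00⊕5c=5c.

2934392f5c5c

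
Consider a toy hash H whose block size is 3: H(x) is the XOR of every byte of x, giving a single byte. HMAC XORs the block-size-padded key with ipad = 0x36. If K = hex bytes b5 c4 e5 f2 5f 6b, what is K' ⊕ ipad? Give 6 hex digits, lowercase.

643636

Key hex bytes b5 c4 e5 f2 5f 6b is 6 bytes > B = 3, so hash it first: H(key) = 52, then zero-pad to 3 bytes: K' = 52 00 00.
XOR each byte with 0x36: 52⊕36=64, 00⊕36=36, 00⊕36=36.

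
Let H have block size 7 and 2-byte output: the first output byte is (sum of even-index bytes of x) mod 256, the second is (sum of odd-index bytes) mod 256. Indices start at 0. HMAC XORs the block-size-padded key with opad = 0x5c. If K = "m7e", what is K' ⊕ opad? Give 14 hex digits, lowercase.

Key "m7e" = 6d 37 65 is 3 bytes ≤ B = 7; zero-pad to 7 bytes: K' = 6d 37 65 00 00 00 00.
XOR each byte with 0x5c: 6d⊕5c=31, 37⊕5c=6b, 65⊕5c=39, 00⊕5c=5c, 00⊕5c=5c, 00⊕5c=5c, 00⊕5c=5c.

316b395c5c5c5c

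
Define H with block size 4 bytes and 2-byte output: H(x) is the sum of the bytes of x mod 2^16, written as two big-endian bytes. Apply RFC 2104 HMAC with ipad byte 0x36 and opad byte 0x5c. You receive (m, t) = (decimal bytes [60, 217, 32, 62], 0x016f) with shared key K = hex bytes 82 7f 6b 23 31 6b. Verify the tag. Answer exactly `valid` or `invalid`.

Key hex bytes 82 7f 6b 23 31 6b is 6 bytes > B = 4, so hash it first: H(key) = 02 2b, then zero-pad to 4 bytes: K' = 02 2b 00 00.
K' ⊕ ipad = 34 1d 36 36; K' ⊕ opad = 5e 77 5c 5c.
Inner hash: sum = 52+29+54+54+60+217+32+62 = 560 → 02 30.
Outer hash (recomputed tag): sum = 94+119+92+92+2+48 = 447 → 01 bf.
Recomputed tag = 01bf; claimed = 016f → mismatch.

invalid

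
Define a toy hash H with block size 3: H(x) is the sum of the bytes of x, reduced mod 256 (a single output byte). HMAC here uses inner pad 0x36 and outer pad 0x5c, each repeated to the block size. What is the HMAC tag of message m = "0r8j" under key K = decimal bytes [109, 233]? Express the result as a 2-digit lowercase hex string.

f6

Key decimal bytes [109, 233] = 6d e9 is 2 bytes ≤ B = 3; zero-pad to 3 bytes: K' = 6d e9 00.
K' ⊕ ipad = 5b df 36.  K' ⊕ opad = 31 b5 5c.
Inner input = (K'⊕ipad) ∥ m = 5b df 36 ∥ 30 72 38 6a.
Inner hash: sum = 91+223+54+48+114+56+106 = 692; mod 256 = 180 → b4.
Outer input = (K'⊕opad) ∥ inner = 31 b5 5c ∥ b4.
Outer hash (tag): sum = 49+181+92+180 = 502; mod 256 = 246 → f6.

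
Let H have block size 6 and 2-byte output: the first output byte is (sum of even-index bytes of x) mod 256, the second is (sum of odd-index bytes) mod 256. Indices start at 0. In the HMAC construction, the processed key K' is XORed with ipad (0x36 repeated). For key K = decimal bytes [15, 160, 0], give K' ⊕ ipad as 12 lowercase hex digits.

Key decimal bytes [15, 160, 0] = 0f a0 00 is 3 bytes ≤ B = 6; zero-pad to 6 bytes: K' = 0f a0 00 00 00 00.
XOR each byte with 0x36: 0f⊕36=39, a0⊕36=96, 00⊕36=36, 00⊕36=36, 00⊕36=36, 00⊕36=36.

399636363636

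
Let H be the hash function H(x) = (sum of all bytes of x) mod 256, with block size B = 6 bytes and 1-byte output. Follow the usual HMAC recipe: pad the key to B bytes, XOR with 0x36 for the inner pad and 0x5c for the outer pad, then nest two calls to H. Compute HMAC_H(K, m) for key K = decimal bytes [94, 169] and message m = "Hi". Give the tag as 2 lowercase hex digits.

Key decimal bytes [94, 169] = 5e a9 is 2 bytes ≤ B = 6; zero-pad to 6 bytes: K' = 5e a9 00 00 00 00.
K' ⊕ ipad = 68 9f 36 36 36 36.  K' ⊕ opad = 02 f5 5c 5c 5c 5c.
Inner input = (K'⊕ipad) ∥ m = 68 9f 36 36 36 36 ∥ 48 69.
Inner hash: sum = 104+159+54+54+54+54+72+105 = 656; mod 256 = 144 → 90.
Outer input = (K'⊕opad) ∥ inner = 02 f5 5c 5c 5c 5c ∥ 90.
Outer hash (tag): sum = 2+245+92+92+92+92+144 = 759; mod 256 = 247 → f7.

f7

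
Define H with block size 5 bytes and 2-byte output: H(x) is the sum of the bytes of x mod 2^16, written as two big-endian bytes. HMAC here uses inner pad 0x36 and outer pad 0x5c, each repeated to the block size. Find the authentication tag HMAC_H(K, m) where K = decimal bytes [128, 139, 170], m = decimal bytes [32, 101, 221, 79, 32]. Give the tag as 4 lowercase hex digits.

03b1

Key decimal bytes [128, 139, 170] = 80 8b aa is 3 bytes ≤ B = 5; zero-pad to 5 bytes: K' = 80 8b aa 00 00.
K' ⊕ ipad = b6 bd 9c 36 36.  K' ⊕ opad = dc d7 f6 5c 5c.
Inner input = (K'⊕ipad) ∥ m = b6 bd 9c 36 36 ∥ 20 65 dd 4f 20.
Inner hash: sum = 182+189+156+54+54+32+101+221+79+32 = 1100 → 04 4c.
Outer input = (K'⊕opad) ∥ inner = dc d7 f6 5c 5c ∥ 04 4c.
Outer hash (tag): sum = 220+215+246+92+92+4+76 = 945 → 03 b1.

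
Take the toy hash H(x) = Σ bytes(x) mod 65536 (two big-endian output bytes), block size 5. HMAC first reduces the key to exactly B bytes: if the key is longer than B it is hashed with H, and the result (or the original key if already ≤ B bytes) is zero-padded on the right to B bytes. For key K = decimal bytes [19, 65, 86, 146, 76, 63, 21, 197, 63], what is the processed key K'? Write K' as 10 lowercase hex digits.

02e0000000

|K| = 9 > B = 5, so first hash the key.
H(K): sum = 19+65+86+146+76+63+21+197+63 = 736 → 02 e0.
Zero-pad H(K) = 02 e0 to 5 bytes: K' = 02 e0 00 00 00.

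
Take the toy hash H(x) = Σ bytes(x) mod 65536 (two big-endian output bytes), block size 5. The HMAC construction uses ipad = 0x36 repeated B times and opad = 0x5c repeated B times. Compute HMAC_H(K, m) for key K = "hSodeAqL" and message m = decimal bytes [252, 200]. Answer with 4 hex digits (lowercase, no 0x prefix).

0283

Key "hSodeAqL" = 68 53 6f 64 65 41 71 4c is 8 bytes > B = 5, so hash it first: H(key) = 02 f1, then zero-pad to 5 bytes: K' = 02 f1 00 00 00.
K' ⊕ ipad = 34 c7 36 36 36.  K' ⊕ opad = 5e ad 5c 5c 5c.
Inner input = (K'⊕ipad) ∥ m = 34 c7 36 36 36 ∥ fc c8.
Inner hash: sum = 52+199+54+54+54+252+200 = 865 → 03 61.
Outer input = (K'⊕opad) ∥ inner = 5e ad 5c 5c 5c ∥ 03 61.
Outer hash (tag): sum = 94+173+92+92+92+3+97 = 643 → 02 83.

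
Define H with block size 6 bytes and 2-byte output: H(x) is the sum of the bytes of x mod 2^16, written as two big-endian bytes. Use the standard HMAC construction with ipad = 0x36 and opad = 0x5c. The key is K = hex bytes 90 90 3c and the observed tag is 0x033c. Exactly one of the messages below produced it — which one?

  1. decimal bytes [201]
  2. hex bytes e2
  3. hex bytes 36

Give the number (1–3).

Key hex bytes 90 90 3c is 3 bytes ≤ B = 6; zero-pad to 6 bytes: K' = 90 90 3c 00 00 00.
K' ⊕ ipad = a6 a6 0a 36 36 36; K' ⊕ opad = cc cc 60 5c 5c 5c.
m1: inner = H(a6 a6 0a 36 36 36 c9) = 02 c1; tag = H(cc cc 60 5c 5c 5c 02 c1) = 03cf
m2: inner = H(a6 a6 0a 36 36 36 e2) = 02 da; tag = H(cc cc 60 5c 5c 5c 02 da) = 03e8
m3: inner = H(a6 a6 0a 36 36 36 36) = 02 2e; tag = H(cc cc 60 5c 5c 5c 02 2e) = 033c ← matches

3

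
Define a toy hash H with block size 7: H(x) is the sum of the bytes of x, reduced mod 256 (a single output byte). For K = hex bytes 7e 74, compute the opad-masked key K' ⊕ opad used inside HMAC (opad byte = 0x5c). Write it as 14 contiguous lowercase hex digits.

Key hex bytes 7e 74 is 2 bytes ≤ B = 7; zero-pad to 7 bytes: K' = 7e 74 00 00 00 00 00.
XOR each byte with 0x5c: 7e⊕5c=22, 74⊕5c=28, 00⊕5c=5c, 00⊕5c=5c, 00⊕5c=5c, 00⊕5c=5c, 00⊕5c=5c.

22285c5c5c5c5c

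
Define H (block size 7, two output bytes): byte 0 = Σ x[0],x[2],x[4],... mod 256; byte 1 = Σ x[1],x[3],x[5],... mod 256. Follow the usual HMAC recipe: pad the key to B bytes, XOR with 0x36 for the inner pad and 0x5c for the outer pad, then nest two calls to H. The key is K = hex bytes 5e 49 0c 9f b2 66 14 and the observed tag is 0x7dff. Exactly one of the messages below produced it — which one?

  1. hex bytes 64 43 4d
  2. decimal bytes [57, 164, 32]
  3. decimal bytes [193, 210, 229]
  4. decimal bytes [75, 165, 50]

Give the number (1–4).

4

Key hex bytes 5e 49 0c 9f b2 66 14 is exactly B = 7 bytes: K' = 5e 49 0c 9f b2 66 14.
K' ⊕ ipad = 68 7f 3a a9 84 50 22; K' ⊕ opad = 02 15 50 c3 ee 3a 48.
m1: inner = H(68 7f 3a a9 84 50 22 64 43 4d) = 8b 29; tag = H(02 15 50 c3 ee 3a 48 8b 29) = b19d
m2: inner = H(68 7f 3a a9 84 50 22 39 a4 20) = ec d1; tag = H(02 15 50 c3 ee 3a 48 ec d1) = 59fe
m3: inner = H(68 7f 3a a9 84 50 22 c1 d2 e5) = 1a 1e; tag = H(02 15 50 c3 ee 3a 48 1a 1e) = a62c
m4: inner = H(68 7f 3a a9 84 50 22 4b a5 32) = ed f5; tag = H(02 15 50 c3 ee 3a 48 ed f5) = 7dff ← matches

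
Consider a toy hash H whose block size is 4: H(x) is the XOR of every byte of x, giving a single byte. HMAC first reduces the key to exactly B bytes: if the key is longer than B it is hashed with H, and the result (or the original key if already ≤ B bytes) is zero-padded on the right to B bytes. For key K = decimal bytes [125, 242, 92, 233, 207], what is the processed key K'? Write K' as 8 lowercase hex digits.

|K| = 5 > B = 4, so first hash the key.
H(K): XOR 7d⊕f2⊕5c⊕e9⊕cf = f5.
Zero-pad H(K) = f5 to 4 bytes: K' = f5 00 00 00.

f5000000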